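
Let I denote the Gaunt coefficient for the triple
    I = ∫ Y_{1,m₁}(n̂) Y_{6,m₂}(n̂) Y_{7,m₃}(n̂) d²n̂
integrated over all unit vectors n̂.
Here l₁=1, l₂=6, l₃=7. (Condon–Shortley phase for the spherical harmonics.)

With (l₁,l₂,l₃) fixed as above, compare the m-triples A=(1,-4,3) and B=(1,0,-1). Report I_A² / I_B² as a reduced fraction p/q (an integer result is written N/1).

Shared (l₁,l₂,l₃)=(1,6,7): N and (l;000)² cancel in I_A²/I_B².
A: Δ = 0!·2!·12!/15! = 1/1365; Racah Σ t=0..0: t=0:+1/14515200 = 1/14515200; ⇒ 3j(1 6 7; 1 -4 3)² = 2/455, sgn +1
B: Δ = 0!·2!·12!/15! = 1/1365; Racah Σ t=0..0: t=0:+1/1036800 = 1/1036800; ⇒ 3j(1 6 7; 1 0 -1)² = 4/195, sgn +1
I_A²/I_B² = (2/455)/(4/195) = 3/14

3/14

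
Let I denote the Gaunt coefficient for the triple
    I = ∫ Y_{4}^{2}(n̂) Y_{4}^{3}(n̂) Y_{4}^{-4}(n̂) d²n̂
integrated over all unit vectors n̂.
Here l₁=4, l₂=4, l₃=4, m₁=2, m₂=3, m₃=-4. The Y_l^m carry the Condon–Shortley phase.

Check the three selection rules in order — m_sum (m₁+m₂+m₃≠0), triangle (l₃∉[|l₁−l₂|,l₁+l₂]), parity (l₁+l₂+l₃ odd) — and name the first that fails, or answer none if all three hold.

m_sum

Σmᵢ = 1  ✗
l₃∈[|l₁−l₂|,l₁+l₂]=[0,8], have l₃=4
Σlᵢ = 12 ⇒ even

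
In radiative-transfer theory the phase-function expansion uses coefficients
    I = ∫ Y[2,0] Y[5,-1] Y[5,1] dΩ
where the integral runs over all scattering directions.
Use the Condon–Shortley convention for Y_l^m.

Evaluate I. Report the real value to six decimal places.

-0.145565

Rules hold: Σm=0, L=12 even, 3≤5≤7.
N = 5·11·11 = 605
Δ = 2!·2!·8!/13! = 1/38610
Racah Σ t=0..2: t=0:+1/2880 t=1:−1/576 t=2:+1/2880 = -1/960
⇒ 3j(2 5 5; 0 0 0)² = 10/429, sgn +1
Racah Σ t=0..2: t=0:+1/2304 t=1:−1/720 t=2:+1/5760 = -1/1280
⇒ 3j(2 5 5; 0 -1 1)² = 27/1430, sgn -1
4πI² = N·(3j₀)²·(3jₘ)² = 45/169
I = -1·√(0.266272/4π) = -0.14556534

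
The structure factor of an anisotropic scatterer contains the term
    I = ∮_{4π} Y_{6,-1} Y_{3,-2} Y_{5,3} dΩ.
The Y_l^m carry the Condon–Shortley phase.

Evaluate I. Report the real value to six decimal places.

m-sum 0 ✓  L=14 even ✓  3≤5≤9 ✓
Π(2lᵢ+1) = 13×7×11 = 1001
triangle coeff Δ(6,3,5) = 1/675675
Σ_t [1,3]: t=1:−1/8640 t=2:+1/2304 t=3:−1/8640 = 7/34560
(3j)²=7/429 [(6 3 5; 0 0 0)], sign=-1
Σ_t [0,1]: t=0:+1/120960 t=1:−1/17280 = -1/20160
(3j)²=64/3003 [(6 3 5; -1 -2 3)], sign=-1
⇒ 4πI² = 448/1287
I = (+1)√(448/1287/(4π)) = 0.16643505

0.166435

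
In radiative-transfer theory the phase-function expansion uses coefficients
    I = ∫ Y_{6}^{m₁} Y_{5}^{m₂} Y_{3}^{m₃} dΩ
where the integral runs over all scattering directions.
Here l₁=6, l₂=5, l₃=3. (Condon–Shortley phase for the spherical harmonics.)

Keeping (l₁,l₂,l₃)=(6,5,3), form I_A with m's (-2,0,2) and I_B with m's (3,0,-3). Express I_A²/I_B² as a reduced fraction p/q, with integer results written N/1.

Shared (l₁,l₂,l₃)=(6,5,3): N and (l;000)² cancel in I_A²/I_B².
A: Δ = 8!·4!·2!/15! = 1/675675; Racah Σ t=4..5: t=4:+1/13824 t=5:−1/8640 = -1/23040; ⇒ 3j(6 5 3; -2 0 2)² = 2/429, sgn +1
B: Δ = 8!·4!·2!/15! = 1/675675; Racah Σ t=3..3: t=3:−1/34560 = -1/34560; ⇒ 3j(6 5 3; 3 0 -3)² = 4/143, sgn -1
I_A²/I_B² = (2/429)/(4/143) = 1/6

1/6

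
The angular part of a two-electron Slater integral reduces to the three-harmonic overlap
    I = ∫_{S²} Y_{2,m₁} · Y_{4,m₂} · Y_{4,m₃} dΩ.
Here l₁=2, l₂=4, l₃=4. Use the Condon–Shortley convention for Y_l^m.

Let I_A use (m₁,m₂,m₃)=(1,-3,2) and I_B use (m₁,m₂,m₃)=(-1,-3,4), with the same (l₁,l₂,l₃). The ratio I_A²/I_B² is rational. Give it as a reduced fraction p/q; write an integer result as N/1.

25/28

l's match ⇒ only the (l;m) 3-j factors differ between A and B.
A: triangle coeff Δ(2,4,4) = 1/13860; Σ_t [0,1]: t=0:+1/240 t=1:−1/1440 = 1/288; (3j)²=5/132 [(2 4 4; 1 -3 2)], sign=+1
B: triangle coeff Δ(2,4,4) = 1/13860; Σ_t [1,1]: t=1:−1/1440 = -1/1440; (3j)²=7/165 [(2 4 4; -1 -3 4)], sign=-1
I_A²/I_B² = (5/132)/(7/165) = 25/28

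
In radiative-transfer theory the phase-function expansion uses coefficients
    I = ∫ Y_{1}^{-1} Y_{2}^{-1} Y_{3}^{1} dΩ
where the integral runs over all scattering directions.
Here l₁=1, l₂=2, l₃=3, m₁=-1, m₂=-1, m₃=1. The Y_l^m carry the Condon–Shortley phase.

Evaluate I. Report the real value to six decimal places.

0.000000

Σmᵢ = -1 ≠ 0, so the φ-integral vanishes; I = 0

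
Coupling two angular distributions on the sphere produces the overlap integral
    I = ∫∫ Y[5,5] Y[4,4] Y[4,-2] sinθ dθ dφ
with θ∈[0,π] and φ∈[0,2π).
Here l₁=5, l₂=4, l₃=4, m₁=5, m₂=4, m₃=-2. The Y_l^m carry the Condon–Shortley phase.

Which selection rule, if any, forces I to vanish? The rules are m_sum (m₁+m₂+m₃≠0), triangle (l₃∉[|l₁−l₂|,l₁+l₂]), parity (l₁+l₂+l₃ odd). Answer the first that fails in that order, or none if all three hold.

m_sum

azimuthal sum: 5 + 4 − 2 = 7  ✗
1 ≤ 4 ≤ 9 (triangle on l)
L = 5 + 4 + 4 = 13 (odd)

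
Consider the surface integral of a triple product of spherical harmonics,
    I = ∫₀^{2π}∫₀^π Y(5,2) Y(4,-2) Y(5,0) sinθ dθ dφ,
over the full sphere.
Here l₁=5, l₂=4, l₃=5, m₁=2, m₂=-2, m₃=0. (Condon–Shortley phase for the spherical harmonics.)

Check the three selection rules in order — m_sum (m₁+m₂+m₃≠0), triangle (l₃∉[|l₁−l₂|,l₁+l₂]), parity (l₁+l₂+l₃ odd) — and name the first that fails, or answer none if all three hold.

none

m₁+m₂+m₃ = 2 − 2 + 0 = 0  ✓
triangle: |5−4|=1 ≤ l₃=5 ≤ 5+4=9  ✓
parity: l₁+l₂+l₃ = 14 is even  ✓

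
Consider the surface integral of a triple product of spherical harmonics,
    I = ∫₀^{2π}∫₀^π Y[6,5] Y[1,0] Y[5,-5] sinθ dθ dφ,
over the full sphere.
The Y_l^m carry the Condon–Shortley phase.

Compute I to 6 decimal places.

-0.135514

m-sum 0 ✓  L=12 even ✓  5≤5≤7 ✓
Π(2lᵢ+1) = 13×3×11 = 429
triangle coeff Δ(6,1,5) = 1/858
Σ_t [1,1]: t=1:−1/14400 = -1/14400
(3j)²=6/143 [(6 1 5; 0 0 0)], sign=+1
Σ_t [1,1]: t=1:−1/3628800 = -1/3628800
(3j)²=1/78 [(6 1 5; 5 0 -5)], sign=-1
⇒ 4πI² = 3/13
I = (-1)√(3/13/(4π)) = -0.13551395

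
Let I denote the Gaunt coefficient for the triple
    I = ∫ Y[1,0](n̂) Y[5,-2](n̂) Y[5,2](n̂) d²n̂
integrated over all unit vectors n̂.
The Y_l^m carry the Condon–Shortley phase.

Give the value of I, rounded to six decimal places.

Σlᵢ=11 odd — θ-integrand is odd under cosθ→−cosθ; I=0

0.000000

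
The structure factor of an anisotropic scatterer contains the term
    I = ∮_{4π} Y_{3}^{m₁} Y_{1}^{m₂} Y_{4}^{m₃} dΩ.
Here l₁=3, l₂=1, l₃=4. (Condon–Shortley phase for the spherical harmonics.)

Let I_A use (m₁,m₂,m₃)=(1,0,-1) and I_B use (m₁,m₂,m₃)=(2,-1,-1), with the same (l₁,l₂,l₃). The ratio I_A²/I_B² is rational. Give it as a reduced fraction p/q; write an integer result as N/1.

5/1

l's match ⇒ only the (l;m) 3-j factors differ between A and B.
A: triangle coeff Δ(3,1,4) = 1/252; Σ_t [0,0]: t=0:+1/48 = 1/48; (3j)²=5/84 [(3 1 4; 1 0 -1)], sign=-1
B: triangle coeff Δ(3,1,4) = 1/252; Σ_t [0,0]: t=0:+1/240 = 1/240; (3j)²=1/84 [(3 1 4; 2 -1 -1)], sign=-1
I_A²/I_B² = (5/84)/(1/84) = 5/1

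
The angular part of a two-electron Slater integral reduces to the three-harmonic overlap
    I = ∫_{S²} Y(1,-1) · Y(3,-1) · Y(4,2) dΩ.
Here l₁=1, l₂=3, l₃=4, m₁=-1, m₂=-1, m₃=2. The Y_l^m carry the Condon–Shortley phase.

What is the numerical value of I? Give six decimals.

0.238414

m-sum 0 ✓  L=8 even ✓  2≤4≤4 ✓
Π(2lᵢ+1) = 3×7×9 = 189
triangle coeff Δ(1,3,4) = 1/252
Σ_t [0,0]: t=0:+1/36 = 1/36
(3j)²=4/63 [(1 3 4; 0 0 0)], sign=+1
Σ_t [0,0]: t=0:+1/96 = 1/96
(3j)²=5/84 [(1 3 4; -1 -1 2)], sign=+1
⇒ 4πI² = 5/7
I = (+1)√(5/7/(4π)) = 0.23841361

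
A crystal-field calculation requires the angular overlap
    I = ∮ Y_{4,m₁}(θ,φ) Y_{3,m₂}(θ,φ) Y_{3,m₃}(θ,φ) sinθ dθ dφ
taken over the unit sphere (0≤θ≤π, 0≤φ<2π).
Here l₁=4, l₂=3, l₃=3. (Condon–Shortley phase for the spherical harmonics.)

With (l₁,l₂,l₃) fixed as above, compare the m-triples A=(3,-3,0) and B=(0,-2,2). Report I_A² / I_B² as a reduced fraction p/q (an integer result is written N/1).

9/7

Same 4,3,3: normalisation and zero-m 3j drop out of the ratio.
A: Δ: 4! 4! 2! / 11! → 1/34650; sum: t=0:+1/288 = 1/288; 3j²(4 3 3; 3 -3 0) = Δ·Π!·Σ² = 1/22  (sign -1)
B: Δ: 4! 4! 2! / 11! → 1/34650; sum: t=0:+1/576 t=1:−1/72 = -7/576; 3j²(4 3 3; 0 -2 2) = Δ·Π!·Σ² = 7/198  (sign +1)
I_A²/I_B² = (1/22)/(7/198) = 9/7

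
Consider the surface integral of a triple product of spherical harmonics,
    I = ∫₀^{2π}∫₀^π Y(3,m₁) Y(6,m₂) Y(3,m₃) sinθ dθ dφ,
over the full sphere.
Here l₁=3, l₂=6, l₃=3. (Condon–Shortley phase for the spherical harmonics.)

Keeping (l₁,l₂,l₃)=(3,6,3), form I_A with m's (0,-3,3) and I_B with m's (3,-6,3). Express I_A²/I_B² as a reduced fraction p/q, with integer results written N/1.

Shared (l₁,l₂,l₃)=(3,6,3): N and (l;000)² cancel in I_A²/I_B².
A: Δ = 6!·0!·6!/13! = 1/12012; Racah Σ t=3..3: t=3:−1/25920 = -1/25920; ⇒ 3j(3 6 3; 0 -3 3)² = 1/143, sgn -1
B: Δ = 6!·0!·6!/13! = 1/12012; Racah Σ t=0..0: t=0:+1/518400 = 1/518400; ⇒ 3j(3 6 3; 3 -6 3)² = 1/13, sgn +1
I_A²/I_B² = (1/143)/(1/13) = 1/11

1/11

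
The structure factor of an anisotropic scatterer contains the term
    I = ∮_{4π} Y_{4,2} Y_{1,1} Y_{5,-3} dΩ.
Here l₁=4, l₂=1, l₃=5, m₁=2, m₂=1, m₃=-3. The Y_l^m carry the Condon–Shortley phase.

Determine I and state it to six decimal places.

Rules hold: Σm=0, L=10 even, 3≤5≤5.
N = 9·3·11 = 297
Δ = 0!·8!·2!/11! = 1/495
Racah Σ t=0..0: t=0:+1/576 = 1/576
⇒ 3j(4 1 5; 0 0 0)² = 5/99, sgn -1
Racah Σ t=0..0: t=0:+1/2880 = 1/2880
⇒ 3j(4 1 5; 2 1 -3)² = 28/495, sgn +1
4πI² = N·(3j₀)²·(3jₘ)² = 28/33
I = -1·√(0.848485/4π) = -0.25984664

-0.259847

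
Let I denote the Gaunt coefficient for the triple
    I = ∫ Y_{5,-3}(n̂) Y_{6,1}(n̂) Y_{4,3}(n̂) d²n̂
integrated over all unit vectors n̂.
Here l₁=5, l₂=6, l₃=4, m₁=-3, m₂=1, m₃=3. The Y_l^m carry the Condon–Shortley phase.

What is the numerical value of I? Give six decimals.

0.000000

Σmᵢ = 1 ≠ 0, so the φ-integral vanishes; I = 0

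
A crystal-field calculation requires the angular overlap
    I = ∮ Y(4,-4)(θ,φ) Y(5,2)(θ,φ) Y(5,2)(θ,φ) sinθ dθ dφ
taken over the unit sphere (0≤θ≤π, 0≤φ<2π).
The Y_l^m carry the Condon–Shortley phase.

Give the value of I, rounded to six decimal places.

m-sum 0 ✓  L=14 even ✓  1≤5≤9 ✓
Π(2lᵢ+1) = 9×11×11 = 1089
triangle coeff Δ(4,5,5) = 1/3153150
Σ_t [0,4]: t=0:+1/69120 t=1:−1/1728 t=2:+1/576 t=3:−1/1728 t=4:+1/69120 = 7/11520
(3j)²=2/143 [(4 5 5; 0 0 0)], sign=-1
Σ_t [4,4]: t=4:+1/20736 = 1/20736
(3j)²=35/1287 [(4 5 5; -4 2 2)], sign=-1
⇒ 4πI² = 70/169
I = (+1)√(70/169/(4π)) = 0.18155187

0.181552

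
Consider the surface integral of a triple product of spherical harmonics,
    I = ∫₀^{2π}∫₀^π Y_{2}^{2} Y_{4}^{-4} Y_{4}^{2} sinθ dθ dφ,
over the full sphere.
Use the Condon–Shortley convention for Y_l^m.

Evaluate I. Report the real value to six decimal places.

Rules hold: Σm=0, L=10 even, 2≤4≤6.
N = 5·9·9 = 405
Δ = 2!·2!·6!/11! = 1/13860
Racah Σ t=0..2: t=0:+1/192 t=1:−1/36 t=2:+1/192 = -5/288
⇒ 3j(2 4 4; 0 0 0)² = 20/693, sgn -1
Racah Σ t=0..0: t=0:+1/2880 = 1/2880
⇒ 3j(2 4 4; 2 -4 2)² = 2/165, sgn +1
4πI² = N·(3j₀)²·(3jₘ)² = 120/847
I = -1·√(0.141677/4π) = -0.10618031

-0.106180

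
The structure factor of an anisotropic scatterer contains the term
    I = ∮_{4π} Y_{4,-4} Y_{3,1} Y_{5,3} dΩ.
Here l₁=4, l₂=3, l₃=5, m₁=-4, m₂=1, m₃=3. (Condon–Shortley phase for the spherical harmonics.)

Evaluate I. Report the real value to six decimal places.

m-sum 0 ✓  L=12 even ✓  1≤5≤7 ✓
Π(2lᵢ+1) = 9×7×11 = 693
triangle coeff Δ(4,3,5) = 1/180180
Σ_t [0,2]: t=0:+1/576 t=1:−1/144 t=2:+1/576 = -1/288
(3j)²=20/1001 [(4 3 5; 0 0 0)], sign=+1
Σ_t [2,2]: t=2:+1/5760 = 1/5760
(3j)²=56/2145 [(4 3 5; -4 1 3)], sign=+1
⇒ 4πI² = 672/1859
I = (+1)√(672/1859/(4π)) = 0.16960553

0.169606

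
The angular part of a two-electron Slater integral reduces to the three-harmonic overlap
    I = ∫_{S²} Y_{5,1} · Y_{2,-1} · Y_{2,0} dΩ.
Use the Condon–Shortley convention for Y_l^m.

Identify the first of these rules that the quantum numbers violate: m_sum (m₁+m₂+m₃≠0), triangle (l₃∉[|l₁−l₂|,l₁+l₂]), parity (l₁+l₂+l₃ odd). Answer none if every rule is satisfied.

triangle

azimuthal sum: 1 − 1 + 0 = 0  ✓
3 ≤ 2 ≤ 7 (triangle on l)  ✗
L = 5 + 2 + 2 = 9 (odd)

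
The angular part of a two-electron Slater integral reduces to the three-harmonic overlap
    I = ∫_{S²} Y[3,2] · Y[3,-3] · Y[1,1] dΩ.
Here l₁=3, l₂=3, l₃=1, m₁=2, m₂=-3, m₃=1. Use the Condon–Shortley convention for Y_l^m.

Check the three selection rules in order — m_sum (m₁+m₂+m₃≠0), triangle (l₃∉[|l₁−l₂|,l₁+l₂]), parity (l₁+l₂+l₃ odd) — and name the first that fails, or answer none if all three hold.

parity

m₁+m₂+m₃ = 2 − 3 + 1 = 0  ✓
triangle: |3−3|=0 ≤ l₃=1 ≤ 3+3=6  ✓
parity: l₁+l₂+l₃ = 7 is odd  ✗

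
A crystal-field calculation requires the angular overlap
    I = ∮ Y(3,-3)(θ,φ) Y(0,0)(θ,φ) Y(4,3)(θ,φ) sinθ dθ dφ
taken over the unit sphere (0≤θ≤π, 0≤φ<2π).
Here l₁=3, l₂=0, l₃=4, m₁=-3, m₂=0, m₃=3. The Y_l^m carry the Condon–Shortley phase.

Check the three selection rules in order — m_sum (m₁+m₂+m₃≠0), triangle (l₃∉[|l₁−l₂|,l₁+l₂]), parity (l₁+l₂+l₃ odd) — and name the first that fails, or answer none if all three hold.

triangle

Σmᵢ = 0  ✓
l₃∈[|l₁−l₂|,l₁+l₂]=[3,3], have l₃=4  ✗
Σlᵢ = 7 ⇒ odd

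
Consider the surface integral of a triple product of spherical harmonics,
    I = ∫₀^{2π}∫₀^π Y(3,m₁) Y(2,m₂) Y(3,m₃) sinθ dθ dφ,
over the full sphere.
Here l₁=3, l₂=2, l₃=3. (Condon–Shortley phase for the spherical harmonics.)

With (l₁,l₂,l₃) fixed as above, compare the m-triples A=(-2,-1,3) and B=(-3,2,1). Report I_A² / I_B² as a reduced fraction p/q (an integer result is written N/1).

5/2

l's match ⇒ only the (l;m) 3-j factors differ between A and B.
A: triangle coeff Δ(3,2,3) = 1/3780; Σ_t [1,1]: t=1:−1/48 = -1/48; (3j)²=5/84 [(3 2 3; -2 -1 3)], sign=-1
B: triangle coeff Δ(3,2,3) = 1/3780; Σ_t [2,2]: t=2:+1/96 = 1/96; (3j)²=1/42 [(3 2 3; -3 2 1)], sign=+1
I_A²/I_B² = (5/84)/(1/42) = 5/2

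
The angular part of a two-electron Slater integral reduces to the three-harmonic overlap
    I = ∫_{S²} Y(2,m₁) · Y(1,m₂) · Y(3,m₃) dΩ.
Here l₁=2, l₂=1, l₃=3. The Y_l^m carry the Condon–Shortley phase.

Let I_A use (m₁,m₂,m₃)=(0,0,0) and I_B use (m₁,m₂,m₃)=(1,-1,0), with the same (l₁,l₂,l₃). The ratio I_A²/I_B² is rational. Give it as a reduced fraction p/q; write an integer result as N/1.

3/1

Same 2,1,3: normalisation and zero-m 3j drop out of the ratio.
A: Δ: 0! 4! 2! / 7! → 1/105; sum: t=0:+1/4 = 1/4; 3j²(2 1 3; 0 0 0) = Δ·Π!·Σ² = 3/35  (sign -1)
B: Δ: 0! 4! 2! / 7! → 1/105; sum: t=0:+1/12 = 1/12; 3j²(2 1 3; 1 -1 0) = Δ·Π!·Σ² = 1/35  (sign -1)
I_A²/I_B² = (3/35)/(1/35) = 3/1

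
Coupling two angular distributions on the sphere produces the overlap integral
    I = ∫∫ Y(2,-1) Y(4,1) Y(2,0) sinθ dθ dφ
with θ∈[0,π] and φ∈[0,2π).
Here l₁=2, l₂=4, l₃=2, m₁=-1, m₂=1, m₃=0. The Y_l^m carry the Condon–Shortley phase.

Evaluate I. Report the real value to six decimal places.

-0.220728

Checks pass: Σm=0; 8 even; l₃=2∈[2,6].
(2·2+1)(2·4+1)(2·2+1) = 225
Δ: 4! 0! 4! / 9! → 1/630
sum: t=2:+1/16 = 1/16
3j²(2 4 2; 0 0 0) = Δ·Π!·Σ² = 2/35  (sign +1)
sum: t=3:−1/24 = -1/24
3j²(2 4 2; -1 1 0) = Δ·Π!·Σ² = 1/21  (sign -1)
combine: 4πI² = 225·2/35·1/21 = 30/49
take √, sign -1: I = -0.22072812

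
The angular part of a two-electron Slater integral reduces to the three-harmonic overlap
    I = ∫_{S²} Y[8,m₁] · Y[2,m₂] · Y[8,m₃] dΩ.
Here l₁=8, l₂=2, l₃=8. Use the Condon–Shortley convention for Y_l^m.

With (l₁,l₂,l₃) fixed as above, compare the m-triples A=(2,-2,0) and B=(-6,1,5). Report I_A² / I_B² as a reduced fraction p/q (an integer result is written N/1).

l's match ⇒ only the (l;m) 3-j factors differ between A and B.
A: triangle coeff Δ(8,2,8) = 1/348840; Σ_t [0,0]: t=0:+1/116121600 = 1/116121600; (3j)²=7/323 [(8 2 8; 2 -2 0)], sign=+1
B: triangle coeff Δ(8,2,8) = 1/348840; Σ_t [1,2]: t=1:−1/12454041600 t=2:+1/1916006400 = 1/2264371200; (3j)²=847/38760 [(8 2 8; -6 1 5)], sign=-1
I_A²/I_B² = (7/323)/(847/38760) = 120/121

120/121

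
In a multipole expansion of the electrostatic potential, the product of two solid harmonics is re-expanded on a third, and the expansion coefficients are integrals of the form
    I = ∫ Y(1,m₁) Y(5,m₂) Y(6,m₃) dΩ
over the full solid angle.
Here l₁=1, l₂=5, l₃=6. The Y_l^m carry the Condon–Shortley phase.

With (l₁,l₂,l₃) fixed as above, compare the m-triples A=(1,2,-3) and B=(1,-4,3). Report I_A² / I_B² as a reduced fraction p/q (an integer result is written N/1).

12/1

Same 1,5,6: normalisation and zero-m 3j drop out of the ratio.
A: Δ: 0! 2! 10! / 13! → 1/858; sum: t=0:+1/60480 = 1/60480; 3j²(1 5 6; 1 2 -3) = Δ·Π!·Σ² = 6/143  (sign -1)
B: Δ: 0! 2! 10! / 13! → 1/858; sum: t=0:+1/725760 = 1/725760; 3j²(1 5 6; 1 -4 3) = Δ·Π!·Σ² = 1/286  (sign -1)
I_A²/I_B² = (6/143)/(1/286) = 12/1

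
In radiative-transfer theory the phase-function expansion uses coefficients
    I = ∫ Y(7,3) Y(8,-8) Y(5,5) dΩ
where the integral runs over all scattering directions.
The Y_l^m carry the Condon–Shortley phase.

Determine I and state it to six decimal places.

0.059923

Rules hold: Σm=0, L=20 even, 1≤5≤15.
N = 15·17·11 = 2805
Δ = 10!·4!·6!/21! = 1/814773960
Racah Σ t=3..7: t=3:−1/87091200 t=4:+1/4976640 t=5:−1/2073600 t=6:+1/4976640 t=7:−1/87091200 = -1/9676800
⇒ 3j(7 8 5; 0 0 0)² = 360/46189, sgn +1
Racah Σ t=0..0: t=0:+1/62705664000 = 1/62705664000
⇒ 3j(7 8 5; 3 -8 5)² = 2/969, sgn +1
4πI² = N·(3j₀)²·(3jₘ)² = 3600/79781
I = +1·√(0.0451235/4π) = 0.05992342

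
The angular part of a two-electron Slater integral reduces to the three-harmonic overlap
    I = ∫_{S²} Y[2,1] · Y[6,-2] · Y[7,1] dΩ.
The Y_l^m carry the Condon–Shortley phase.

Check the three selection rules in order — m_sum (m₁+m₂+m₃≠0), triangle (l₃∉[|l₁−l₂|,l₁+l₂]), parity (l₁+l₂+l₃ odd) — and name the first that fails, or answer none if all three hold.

parity

Σmᵢ = 0  ✓
l₃∈[|l₁−l₂|,l₁+l₂]=[4,8], have l₃=7  ✓
Σlᵢ = 15 ⇒ odd  ✗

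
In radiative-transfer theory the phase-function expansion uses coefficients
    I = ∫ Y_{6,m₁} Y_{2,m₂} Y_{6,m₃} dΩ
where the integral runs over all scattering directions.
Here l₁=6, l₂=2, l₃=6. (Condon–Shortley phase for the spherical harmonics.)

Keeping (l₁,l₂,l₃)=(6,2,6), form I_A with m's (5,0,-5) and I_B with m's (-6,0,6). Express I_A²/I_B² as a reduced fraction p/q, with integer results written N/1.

Shared (l₁,l₂,l₃)=(6,2,6): N and (l;000)² cancel in I_A²/I_B².
A: Δ = 2!·10!·2!/15! = 1/90090; Racah Σ t=0..1: t=0:+1/1451520 t=1:−1/3628800 = 1/2419200; ⇒ 3j(6 2 6; 5 0 -5)² = 11/910, sgn -1
B: Δ = 2!·10!·2!/15! = 1/90090; Racah Σ t=2..2: t=2:+1/14515200 = 1/14515200; ⇒ 3j(6 2 6; -6 0 6)² = 22/455, sgn +1
I_A²/I_B² = (11/910)/(22/455) = 1/4

1/4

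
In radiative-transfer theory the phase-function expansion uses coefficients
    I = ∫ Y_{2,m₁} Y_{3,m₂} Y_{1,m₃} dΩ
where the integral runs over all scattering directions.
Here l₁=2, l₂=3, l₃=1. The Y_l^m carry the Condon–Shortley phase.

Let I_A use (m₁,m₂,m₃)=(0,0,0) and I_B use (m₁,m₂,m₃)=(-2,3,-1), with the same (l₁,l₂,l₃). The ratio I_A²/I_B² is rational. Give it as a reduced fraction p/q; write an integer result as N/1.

Same 2,3,1: normalisation and zero-m 3j drop out of the ratio.
A: Δ: 4! 0! 2! / 7! → 1/105; sum: t=2:+1/4 = 1/4; 3j²(2 3 1; 0 0 0) = Δ·Π!·Σ² = 3/35  (sign -1)
B: Δ: 4! 0! 2! / 7! → 1/105; sum: t=4:+1/48 = 1/48; 3j²(2 3 1; -2 3 -1) = Δ·Π!·Σ² = 1/7  (sign +1)
I_A²/I_B² = (3/35)/(1/7) = 3/5

3/5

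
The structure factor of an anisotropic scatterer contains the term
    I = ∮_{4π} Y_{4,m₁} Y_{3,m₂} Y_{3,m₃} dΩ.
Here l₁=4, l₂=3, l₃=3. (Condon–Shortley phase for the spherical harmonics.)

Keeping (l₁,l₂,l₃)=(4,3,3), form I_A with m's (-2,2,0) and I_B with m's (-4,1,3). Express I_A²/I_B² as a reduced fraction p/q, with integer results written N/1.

Same 4,3,3: normalisation and zero-m 3j drop out of the ratio.
A: Δ: 4! 4! 2! / 11! → 1/34650; sum: t=3:−1/72 t=4:+1/96 = -1/288; 3j²(4 3 3; -2 2 0) = Δ·Π!·Σ² = 1/462  (sign +1)
B: Δ: 4! 4! 2! / 11! → 1/34650; sum: t=4:+1/1152 = 1/1152; 3j²(4 3 3; -4 1 3) = Δ·Π!·Σ² = 1/33  (sign +1)
I_A²/I_B² = (1/462)/(1/33) = 1/14

1/14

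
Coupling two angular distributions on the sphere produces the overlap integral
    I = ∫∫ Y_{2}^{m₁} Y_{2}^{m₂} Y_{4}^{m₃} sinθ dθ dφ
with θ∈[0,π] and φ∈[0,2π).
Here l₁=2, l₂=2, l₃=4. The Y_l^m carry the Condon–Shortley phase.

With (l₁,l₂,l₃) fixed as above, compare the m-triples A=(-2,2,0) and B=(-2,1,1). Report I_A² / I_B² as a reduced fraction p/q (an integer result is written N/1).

1/5

Same 2,2,4: normalisation and zero-m 3j drop out of the ratio.
A: Δ: 0! 4! 4! / 9! → 1/630; sum: t=0:+1/576 = 1/576; 3j²(2 2 4; -2 2 0) = Δ·Π!·Σ² = 1/630  (sign +1)
B: Δ: 0! 4! 4! / 9! → 1/630; sum: t=0:+1/144 = 1/144; 3j²(2 2 4; -2 1 1) = Δ·Π!·Σ² = 1/126  (sign -1)
I_A²/I_B² = (1/630)/(1/126) = 1/5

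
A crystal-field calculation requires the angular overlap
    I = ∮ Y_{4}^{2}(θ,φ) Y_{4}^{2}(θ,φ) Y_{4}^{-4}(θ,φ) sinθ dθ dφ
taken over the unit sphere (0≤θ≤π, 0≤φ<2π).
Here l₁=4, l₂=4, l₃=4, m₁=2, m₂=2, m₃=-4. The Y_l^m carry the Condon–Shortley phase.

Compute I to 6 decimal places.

Checks pass: Σm=0; 12 even; l₃=4∈[0,8].
(2·4+1)(2·4+1)(2·4+1) = 729
Δ: 4! 4! 4! / 13! → 1/450450
sum: t=0:+1/13824 t=1:−1/216 t=2:+1/64 t=3:−1/216 t=4:+1/13824 = 5/768
3j²(4 4 4; 0 0 0) = Δ·Π!·Σ² = 18/1001  (sign +1)
sum: t=2:+1/2304 = 1/2304
3j²(4 4 4; 2 2 -4) = Δ·Π!·Σ² = 5/143  (sign +1)
combine: 4πI² = 729·18/1001·5/143 = 65610/143143
take √, sign +1: I = 0.19098314

0.190983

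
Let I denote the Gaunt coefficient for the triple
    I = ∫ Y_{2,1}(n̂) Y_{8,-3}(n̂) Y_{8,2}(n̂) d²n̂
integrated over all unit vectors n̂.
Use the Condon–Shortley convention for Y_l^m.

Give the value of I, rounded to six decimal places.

-0.110109

Rules hold: Σm=0, L=18 even, 6≤8≤10.
N = 5·17·17 = 1445
Δ = 2!·2!·14!/19! = 1/348840
Racah Σ t=0..2: t=0:+1/116121600 t=1:−1/25401600 t=2:+1/116121600 = -1/45158400
⇒ 3j(2 8 8; 0 0 0)² = 24/1615, sgn -1
Racah Σ t=0..1: t=0:+1/87091200 t=1:−1/174182400 = 1/174182400
⇒ 3j(2 8 8; 1 -3 2)² = 55/7752, sgn +1
4πI² = N·(3j₀)²·(3jₘ)² = 55/361
I = -1·√(0.152355/4π) = -0.11010900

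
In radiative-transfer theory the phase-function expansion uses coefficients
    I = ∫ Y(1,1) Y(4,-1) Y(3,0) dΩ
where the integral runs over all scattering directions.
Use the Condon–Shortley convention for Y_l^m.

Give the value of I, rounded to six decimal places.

-0.194664

Rules hold: Σm=0, L=8 even, 3≤3≤5.
N = 3·9·7 = 189
Δ = 2!·0!·6!/9! = 1/252
Racah Σ t=1..1: t=1:−1/36 = -1/36
⇒ 3j(1 4 3; 0 0 0)² = 4/63, sgn +1
Racah Σ t=0..0: t=0:+1/72 = 1/72
⇒ 3j(1 4 3; 1 -1 0)² = 5/126, sgn -1
4πI² = N·(3j₀)²·(3jₘ)² = 10/21
I = -1·√(0.47619/4π) = -0.19466390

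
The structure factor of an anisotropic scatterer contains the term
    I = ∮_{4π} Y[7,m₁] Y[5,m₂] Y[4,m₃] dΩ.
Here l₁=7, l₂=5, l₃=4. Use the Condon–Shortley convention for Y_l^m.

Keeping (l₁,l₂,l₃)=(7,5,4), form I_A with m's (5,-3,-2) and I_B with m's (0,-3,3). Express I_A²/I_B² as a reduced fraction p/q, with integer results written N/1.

l's match ⇒ only the (l;m) 3-j factors differ between A and B.
A: triangle coeff Δ(7,5,4) = 1/6126120; Σ_t [0,2]: t=0:+1/3870720 t=1:−1/604800 t=2:+1/2073600 = -53/58060800; (3j)²=2809/185640 [(7 5 4; 5 -3 -2)], sign=-1
B: triangle coeff Δ(7,5,4) = 1/6126120; Σ_t [1,2]: t=1:−1/3628800 t=2:+1/345600 = 19/7257600; (3j)²=2527/218790 [(7 5 4; 0 -3 3)], sign=-1
I_A²/I_B² = (2809/185640)/(2527/218790) = 92697/70756

92697/70756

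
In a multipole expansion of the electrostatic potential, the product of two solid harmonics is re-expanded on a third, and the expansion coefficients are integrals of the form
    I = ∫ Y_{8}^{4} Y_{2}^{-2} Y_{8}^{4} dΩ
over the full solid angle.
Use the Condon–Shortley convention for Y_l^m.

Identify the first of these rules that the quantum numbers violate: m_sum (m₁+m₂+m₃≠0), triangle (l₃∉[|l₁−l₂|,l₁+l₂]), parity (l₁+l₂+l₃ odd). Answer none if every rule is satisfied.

m_sum

Σmᵢ = 6  ✗
l₃∈[|l₁−l₂|,l₁+l₂]=[6,10], have l₃=8
Σlᵢ = 18 ⇒ even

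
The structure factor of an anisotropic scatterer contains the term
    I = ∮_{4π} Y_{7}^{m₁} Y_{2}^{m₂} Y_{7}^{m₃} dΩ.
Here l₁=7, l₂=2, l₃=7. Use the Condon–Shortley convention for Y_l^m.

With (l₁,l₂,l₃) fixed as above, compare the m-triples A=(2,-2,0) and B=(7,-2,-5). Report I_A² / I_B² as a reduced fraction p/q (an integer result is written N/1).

108/13

Shared (l₁,l₂,l₃)=(7,2,7): N and (l;000)² cancel in I_A²/I_B².
A: Δ = 2!·12!·2!/17! = 1/185640; Racah Σ t=0..0: t=0:+1/2419200 = 1/2419200; ⇒ 3j(7 2 7; 2 -2 0)² = 27/1105, sgn -1
B: Δ = 2!·12!·2!/17! = 1/185640; Racah Σ t=0..0: t=0:+1/1916006400 = 1/1916006400; ⇒ 3j(7 2 7; 7 -2 -5)² = 1/340, sgn +1
I_A²/I_B² = (27/1105)/(1/340) = 108/13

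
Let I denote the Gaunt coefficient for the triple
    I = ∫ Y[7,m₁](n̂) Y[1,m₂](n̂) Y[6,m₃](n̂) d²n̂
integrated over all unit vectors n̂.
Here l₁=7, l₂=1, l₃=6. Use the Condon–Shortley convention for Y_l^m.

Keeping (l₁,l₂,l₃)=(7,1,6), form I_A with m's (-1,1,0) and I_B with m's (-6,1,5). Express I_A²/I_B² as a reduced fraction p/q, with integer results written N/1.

14/39

Same 7,1,6: normalisation and zero-m 3j drop out of the ratio.
A: Δ: 2! 12! 0! / 15! → 1/1365; sum: t=2:+1/1036800 = 1/1036800; 3j²(7 1 6; -1 1 0) = Δ·Π!·Σ² = 4/195  (sign +1)
B: Δ: 2! 12! 0! / 15! → 1/1365; sum: t=2:+1/79833600 = 1/79833600; 3j²(7 1 6; -6 1 5) = Δ·Π!·Σ² = 2/35  (sign -1)
I_A²/I_B² = (4/195)/(2/35) = 14/39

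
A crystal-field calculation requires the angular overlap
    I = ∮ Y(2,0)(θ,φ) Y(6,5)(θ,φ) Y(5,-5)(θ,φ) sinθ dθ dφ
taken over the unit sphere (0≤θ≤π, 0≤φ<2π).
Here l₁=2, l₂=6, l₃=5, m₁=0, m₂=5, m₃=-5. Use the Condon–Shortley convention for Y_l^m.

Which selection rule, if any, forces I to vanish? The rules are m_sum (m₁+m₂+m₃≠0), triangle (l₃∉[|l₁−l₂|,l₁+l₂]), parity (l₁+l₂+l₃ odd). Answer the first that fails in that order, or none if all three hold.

parity

m₁+m₂+m₃ = 0 + 5 − 5 = 0  ✓
triangle: |2−6|=4 ≤ l₃=5 ≤ 2+6=8  ✓
parity: l₁+l₂+l₃ = 13 is odd  ✗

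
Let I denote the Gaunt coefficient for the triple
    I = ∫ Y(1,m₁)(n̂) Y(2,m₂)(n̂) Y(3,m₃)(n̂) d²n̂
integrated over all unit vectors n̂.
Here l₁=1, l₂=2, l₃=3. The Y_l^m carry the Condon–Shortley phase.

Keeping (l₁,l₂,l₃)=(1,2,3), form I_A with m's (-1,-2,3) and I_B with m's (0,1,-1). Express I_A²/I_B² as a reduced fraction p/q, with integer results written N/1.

Shared (l₁,l₂,l₃)=(1,2,3): N and (l;000)² cancel in I_A²/I_B².
A: Δ = 0!·2!·4!/7! = 1/105; Racah Σ t=0..0: t=0:+1/48 = 1/48; ⇒ 3j(1 2 3; -1 -2 3)² = 1/7, sgn +1
B: Δ = 0!·2!·4!/7! = 1/105; Racah Σ t=0..0: t=0:+1/6 = 1/6; ⇒ 3j(1 2 3; 0 1 -1)² = 8/105, sgn +1
I_A²/I_B² = (1/7)/(8/105) = 15/8

15/8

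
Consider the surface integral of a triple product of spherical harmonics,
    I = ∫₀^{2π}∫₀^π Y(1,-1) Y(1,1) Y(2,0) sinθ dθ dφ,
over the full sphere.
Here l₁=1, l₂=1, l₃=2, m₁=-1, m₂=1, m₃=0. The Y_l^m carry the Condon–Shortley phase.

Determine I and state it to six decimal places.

Checks pass: Σm=0; 4 even; l₃=2∈[0,2].
(2·1+1)(2·1+1)(2·2+1) = 45
Δ: 0! 2! 2! / 5! → 1/30
sum: t=0:+1/1 = 1/1
3j²(1 1 2; 0 0 0) = Δ·Π!·Σ² = 2/15  (sign +1)
sum: t=0:+1/4 = 1/4
3j²(1 1 2; -1 1 0) = Δ·Π!·Σ² = 1/30  (sign +1)
combine: 4πI² = 45·2/15·1/30 = 1/5
take √, sign +1: I = 0.12615663

0.126157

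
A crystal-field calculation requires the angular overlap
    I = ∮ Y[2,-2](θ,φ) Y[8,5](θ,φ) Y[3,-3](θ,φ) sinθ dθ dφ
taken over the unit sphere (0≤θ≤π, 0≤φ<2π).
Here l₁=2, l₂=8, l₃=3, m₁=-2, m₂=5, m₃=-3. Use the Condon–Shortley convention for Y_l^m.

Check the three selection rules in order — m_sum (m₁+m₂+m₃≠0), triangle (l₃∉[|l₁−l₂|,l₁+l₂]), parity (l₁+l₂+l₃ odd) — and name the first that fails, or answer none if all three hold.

triangle

azimuthal sum: -2 + 5 − 3 = 0  ✓
6 ≤ 3 ≤ 10 (triangle on l)  ✗
L = 2 + 8 + 3 = 13 (odd)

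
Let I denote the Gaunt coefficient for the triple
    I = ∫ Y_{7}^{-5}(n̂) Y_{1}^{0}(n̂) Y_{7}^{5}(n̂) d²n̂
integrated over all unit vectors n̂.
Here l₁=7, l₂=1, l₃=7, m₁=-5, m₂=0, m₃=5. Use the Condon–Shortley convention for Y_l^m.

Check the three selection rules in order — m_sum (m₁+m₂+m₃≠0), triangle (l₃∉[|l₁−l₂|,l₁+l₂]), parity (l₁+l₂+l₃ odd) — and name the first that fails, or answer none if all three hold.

parity

m₁+m₂+m₃ = -5 + 0 + 5 = 0  ✓
triangle: |7−1|=6 ≤ l₃=7 ≤ 7+1=8  ✓
parity: l₁+l₂+l₃ = 15 is odd  ✗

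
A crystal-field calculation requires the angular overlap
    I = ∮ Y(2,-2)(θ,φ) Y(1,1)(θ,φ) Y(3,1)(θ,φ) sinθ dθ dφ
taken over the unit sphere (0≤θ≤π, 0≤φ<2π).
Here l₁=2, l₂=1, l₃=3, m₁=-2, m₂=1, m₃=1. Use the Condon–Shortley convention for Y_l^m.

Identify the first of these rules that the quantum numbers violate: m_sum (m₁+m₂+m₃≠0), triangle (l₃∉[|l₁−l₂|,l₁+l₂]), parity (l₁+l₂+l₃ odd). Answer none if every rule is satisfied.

none

m₁+m₂+m₃ = -2 + 1 + 1 = 0  ✓
triangle: |2−1|=1 ≤ l₃=3 ≤ 2+1=3  ✓
parity: l₁+l₂+l₃ = 6 is even  ✓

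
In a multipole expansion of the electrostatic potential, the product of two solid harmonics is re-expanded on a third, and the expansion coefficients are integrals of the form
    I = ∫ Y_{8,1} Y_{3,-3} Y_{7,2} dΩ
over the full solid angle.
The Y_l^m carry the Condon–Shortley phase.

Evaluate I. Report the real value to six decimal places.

Checks pass: Σm=0; 18 even; l₃=7∈[5,11].
(2·8+1)(2·3+1)(2·7+1) = 1785
Δ: 4! 12! 2! / 19! → 1/5290740
sum: t=1:−1/7257600 t=2:+1/2073600 t=3:−1/7257600 = 1/4838400
3j²(8 3 7; 0 0 0) = Δ·Π!·Σ² = 252/20995  (sign -1)
sum: t=0:+1/29030400 = 1/29030400
3j²(8 3 7; 1 -3 2) = Δ·Π!·Σ² = 54/4199  (sign -1)
combine: 4πI² = 1785·252/20995·54/4199 = 285768/1037153
take √, sign +1: I = 0.14807456

0.148075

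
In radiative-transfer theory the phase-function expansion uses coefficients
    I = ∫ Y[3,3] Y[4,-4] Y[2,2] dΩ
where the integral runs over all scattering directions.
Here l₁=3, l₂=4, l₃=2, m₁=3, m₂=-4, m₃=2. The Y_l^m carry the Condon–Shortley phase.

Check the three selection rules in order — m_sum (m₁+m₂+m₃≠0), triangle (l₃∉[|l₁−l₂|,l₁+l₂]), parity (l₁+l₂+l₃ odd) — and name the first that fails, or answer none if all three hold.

azimuthal sum: 3 − 4 + 2 = 1  ✗
1 ≤ 2 ≤ 7 (triangle on l)
L = 3 + 4 + 2 = 9 (odd)

m_sum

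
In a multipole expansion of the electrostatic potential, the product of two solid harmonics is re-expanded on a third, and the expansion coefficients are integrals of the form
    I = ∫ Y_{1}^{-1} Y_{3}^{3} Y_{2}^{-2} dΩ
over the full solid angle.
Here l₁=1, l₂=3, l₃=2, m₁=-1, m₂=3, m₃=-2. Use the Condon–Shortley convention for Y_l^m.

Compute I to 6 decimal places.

-0.319865

m-sum 0 ✓  L=6 even ✓  2≤2≤4 ✓
Π(2lᵢ+1) = 3×7×5 = 105
triangle coeff Δ(1,3,2) = 1/105
Σ_t [1,1]: t=1:−1/4 = -1/4
(3j)²=3/35 [(1 3 2; 0 0 0)], sign=-1
Σ_t [2,2]: t=2:+1/48 = 1/48
(3j)²=1/7 [(1 3 2; -1 3 -2)], sign=+1
⇒ 4πI² = 9/7
I = (-1)√(9/7/(4π)) = -0.31986543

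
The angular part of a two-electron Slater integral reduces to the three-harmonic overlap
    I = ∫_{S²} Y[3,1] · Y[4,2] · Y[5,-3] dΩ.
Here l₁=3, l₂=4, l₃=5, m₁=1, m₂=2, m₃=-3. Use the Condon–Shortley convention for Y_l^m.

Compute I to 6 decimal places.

-0.144236

Rules hold: Σm=0, L=12 even, 1≤5≤7.
N = 7·9·11 = 693
Δ = 2!·4!·6!/13! = 1/180180
Racah Σ t=0..2: t=0:+1/576 t=1:−1/144 t=2:+1/576 = -1/288
⇒ 3j(3 4 5; 0 0 0)² = 20/1001, sgn +1
Racah Σ t=0..2: t=0:+1/5760 t=1:−1/720 t=2:+1/2304 = -1/1280
⇒ 3j(3 4 5; 1 2 -3)² = 27/1430, sgn -1
4πI² = N·(3j₀)²·(3jₘ)² = 486/1859
I = -1·√(0.261431/4π) = -0.14423595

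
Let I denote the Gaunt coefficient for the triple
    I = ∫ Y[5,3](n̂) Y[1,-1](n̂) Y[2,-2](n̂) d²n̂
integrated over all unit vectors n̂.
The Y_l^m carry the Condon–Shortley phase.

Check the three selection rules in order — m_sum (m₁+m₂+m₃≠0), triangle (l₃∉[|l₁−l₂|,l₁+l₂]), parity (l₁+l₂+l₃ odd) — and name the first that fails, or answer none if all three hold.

Σmᵢ = 0  ✓
l₃∈[|l₁−l₂|,l₁+l₂]=[4,6], have l₃=2  ✗
Σlᵢ = 8 ⇒ even

triangle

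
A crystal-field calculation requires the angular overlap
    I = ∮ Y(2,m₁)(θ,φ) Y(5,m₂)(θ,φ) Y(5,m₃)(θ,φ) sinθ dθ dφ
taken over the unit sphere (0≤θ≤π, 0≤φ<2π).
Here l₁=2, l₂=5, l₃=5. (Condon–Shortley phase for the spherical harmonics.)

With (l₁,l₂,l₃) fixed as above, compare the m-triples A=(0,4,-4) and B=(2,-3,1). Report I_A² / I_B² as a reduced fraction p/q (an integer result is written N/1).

Shared (l₁,l₂,l₃)=(2,5,5): N and (l;000)² cancel in I_A²/I_B².
A: Δ = 2!·2!·8!/13! = 1/38610; Racah Σ t=1..2: t=1:−1/40320 t=2:+1/20160 = 1/40320; ⇒ 3j(2 5 5; 0 4 -4)² = 6/715, sgn -1
B: Δ = 2!·2!·8!/13! = 1/38610; Racah Σ t=0..0: t=0:+1/5760 = 1/5760; ⇒ 3j(2 5 5; 2 -3 1)² = 56/2145, sgn +1
I_A²/I_B² = (6/715)/(56/2145) = 9/28

9/28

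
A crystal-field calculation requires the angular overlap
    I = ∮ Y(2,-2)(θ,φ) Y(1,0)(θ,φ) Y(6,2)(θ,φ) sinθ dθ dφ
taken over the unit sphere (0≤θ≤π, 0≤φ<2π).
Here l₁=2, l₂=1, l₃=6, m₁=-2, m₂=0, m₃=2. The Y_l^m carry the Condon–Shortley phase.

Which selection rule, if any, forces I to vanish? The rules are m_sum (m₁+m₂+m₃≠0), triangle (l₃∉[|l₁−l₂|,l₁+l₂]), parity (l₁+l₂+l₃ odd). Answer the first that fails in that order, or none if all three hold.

m₁+m₂+m₃ = -2 + 0 + 2 = 0  ✓
triangle: |2−1|=1 ≤ l₃=6 ≤ 2+1=3  ✗
parity: l₁+l₂+l₃ = 9 is odd

triangle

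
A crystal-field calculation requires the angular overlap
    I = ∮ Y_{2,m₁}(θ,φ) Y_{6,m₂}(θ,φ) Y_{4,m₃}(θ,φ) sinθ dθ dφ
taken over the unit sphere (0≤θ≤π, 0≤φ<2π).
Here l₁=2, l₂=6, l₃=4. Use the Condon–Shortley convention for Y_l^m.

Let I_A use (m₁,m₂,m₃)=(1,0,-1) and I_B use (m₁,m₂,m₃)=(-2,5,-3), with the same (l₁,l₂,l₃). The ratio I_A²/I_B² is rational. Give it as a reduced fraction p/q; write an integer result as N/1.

Shared (l₁,l₂,l₃)=(2,6,4): N and (l;000)² cancel in I_A²/I_B².
A: Δ = 4!·0!·8!/13! = 1/6435; Racah Σ t=1..1: t=1:−1/4320 = -1/4320; ⇒ 3j(2 6 4; 1 0 -1)² = 8/429, sgn +1
B: Δ = 4!·0!·8!/13! = 1/6435; Racah Σ t=4..4: t=4:+1/120960 = 1/120960; ⇒ 3j(2 6 4; -2 5 -3)² = 2/39, sgn -1
I_A²/I_B² = (8/429)/(2/39) = 4/11

4/11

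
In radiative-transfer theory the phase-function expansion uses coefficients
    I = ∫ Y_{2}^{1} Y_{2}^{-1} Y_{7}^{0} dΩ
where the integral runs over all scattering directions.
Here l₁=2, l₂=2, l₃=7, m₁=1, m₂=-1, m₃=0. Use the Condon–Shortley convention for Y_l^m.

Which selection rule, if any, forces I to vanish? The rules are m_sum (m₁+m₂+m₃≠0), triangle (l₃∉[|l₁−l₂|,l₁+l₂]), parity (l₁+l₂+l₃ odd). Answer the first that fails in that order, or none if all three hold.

triangle

m₁+m₂+m₃ = 1 − 1 + 0 = 0  ✓
triangle: |2−2|=0 ≤ l₃=7 ≤ 2+2=4  ✗
parity: l₁+l₂+l₃ = 11 is odd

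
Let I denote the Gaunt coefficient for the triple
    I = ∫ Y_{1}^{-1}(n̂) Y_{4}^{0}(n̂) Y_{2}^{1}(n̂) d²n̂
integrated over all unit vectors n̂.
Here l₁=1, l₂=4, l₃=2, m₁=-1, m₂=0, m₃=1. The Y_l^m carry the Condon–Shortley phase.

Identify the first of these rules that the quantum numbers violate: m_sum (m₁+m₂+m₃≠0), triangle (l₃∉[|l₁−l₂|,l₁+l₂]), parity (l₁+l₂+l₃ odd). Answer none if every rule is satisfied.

m₁+m₂+m₃ = -1 + 0 + 1 = 0  ✓
triangle: |1−4|=3 ≤ l₃=2 ≤ 1+4=5  ✗
parity: l₁+l₂+l₃ = 7 is odd

triangle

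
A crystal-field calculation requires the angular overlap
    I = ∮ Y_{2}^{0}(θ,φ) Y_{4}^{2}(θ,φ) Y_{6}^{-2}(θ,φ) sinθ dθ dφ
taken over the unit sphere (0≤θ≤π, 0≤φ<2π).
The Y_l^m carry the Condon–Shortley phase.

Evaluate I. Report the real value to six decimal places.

Rules hold: Σm=0, L=12 even, 2≤6≤6.
N = 5·9·13 = 585
Δ = 0!·4!·8!/13! = 1/6435
Racah Σ t=0..0: t=0:+1/2304 = 1/2304
⇒ 3j(2 4 6; 0 0 0)² = 5/143, sgn +1
Racah Σ t=0..0: t=0:+1/5760 = 1/5760
⇒ 3j(2 4 6; 0 2 -2)² = 56/2145, sgn +1
4πI² = N·(3j₀)²·(3jₘ)² = 840/1573
I = +1·√(0.534011/4π) = 0.20614383

0.206144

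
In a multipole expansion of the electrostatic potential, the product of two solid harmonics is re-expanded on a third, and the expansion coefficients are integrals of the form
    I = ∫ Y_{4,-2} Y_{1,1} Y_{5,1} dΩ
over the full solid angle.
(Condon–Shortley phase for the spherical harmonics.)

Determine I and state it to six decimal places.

-0.120286

m-sum 0 ✓  L=10 even ✓  3≤5≤5 ✓
Π(2lᵢ+1) = 9×3×11 = 297
triangle coeff Δ(4,1,5) = 1/495
Σ_t [0,0]: t=0:+1/576 = 1/576
(3j)²=5/99 [(4 1 5; 0 0 0)], sign=-1
Σ_t [0,0]: t=0:+1/2880 = 1/2880
(3j)²=2/165 [(4 1 5; -2 1 1)], sign=+1
⇒ 4πI² = 2/11
I = (-1)√(2/11/(4π)) = -0.12028562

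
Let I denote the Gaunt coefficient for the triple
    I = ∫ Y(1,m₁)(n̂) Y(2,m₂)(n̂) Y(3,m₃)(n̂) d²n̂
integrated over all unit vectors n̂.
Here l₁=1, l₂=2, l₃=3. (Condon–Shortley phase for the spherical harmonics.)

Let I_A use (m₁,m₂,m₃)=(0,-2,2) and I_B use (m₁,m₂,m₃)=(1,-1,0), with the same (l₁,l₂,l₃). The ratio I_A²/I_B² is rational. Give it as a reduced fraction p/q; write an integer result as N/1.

l's match ⇒ only the (l;m) 3-j factors differ between A and B.
A: triangle coeff Δ(1,2,3) = 1/105; Σ_t [0,0]: t=0:+1/24 = 1/24; (3j)²=1/21 [(1 2 3; 0 -2 2)], sign=-1
B: triangle coeff Δ(1,2,3) = 1/105; Σ_t [0,0]: t=0:+1/12 = 1/12; (3j)²=1/35 [(1 2 3; 1 -1 0)], sign=-1
I_A²/I_B² = (1/21)/(1/35) = 5/3

5/3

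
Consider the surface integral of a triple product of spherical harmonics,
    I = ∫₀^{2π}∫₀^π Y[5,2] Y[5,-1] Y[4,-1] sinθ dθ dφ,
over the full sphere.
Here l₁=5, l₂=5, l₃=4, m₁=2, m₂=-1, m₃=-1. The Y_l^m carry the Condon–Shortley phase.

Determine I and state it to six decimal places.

0.128377

m-sum 0 ✓  L=14 even ✓  0≤4≤10 ✓
Π(2lᵢ+1) = 11×11×9 = 1089
triangle coeff Δ(5,5,4) = 1/3153150
Σ_t [1,5]: t=1:−1/69120 t=2:+1/1728 t=3:−1/576 t=4:+1/1728 t=5:−1/69120 = -7/11520
(3j)²=2/143 [(5 5 4; 0 0 0)], sign=-1
Σ_t [0,3]: t=0:+1/103680 t=1:−1/2880 t=2:+1/1152 t=3:−1/5184 = 7/20736
(3j)²=35/2574 [(5 5 4; 2 -1 -1)], sign=-1
⇒ 4πI² = 35/169
I = (+1)√(35/169/(4π)) = 0.12837656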